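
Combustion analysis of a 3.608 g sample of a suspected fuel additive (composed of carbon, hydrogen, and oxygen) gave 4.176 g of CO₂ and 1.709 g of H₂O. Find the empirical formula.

C2H4O3

mol C = 4.176 g CO₂ ÷ 44.009 g/mol = 0.094890 mol
mol H = 2 × 1.709 g H₂O ÷ 18.015 g/mol = 0.18973 mol
mass O = 3.608 − (1.1397 + 0.19125) = 2.2770 g → mol O = 2.2770 ÷ 15.999 = 0.14232 mol
Divide by the smallest (0.094890 mol): C 1.000, H 1.999, O 1.500
Multiplying each by 2 gives whole numbers: C 2.00, H 4.00, O 3.00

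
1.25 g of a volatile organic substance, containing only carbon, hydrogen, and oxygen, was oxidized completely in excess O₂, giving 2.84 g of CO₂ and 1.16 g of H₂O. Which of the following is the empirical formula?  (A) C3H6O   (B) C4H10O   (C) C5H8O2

(A) C3H6O

mol C = 2.84 g CO₂ ÷ 44.009 g/mol = 0.06453 mol
mol H = 2 × 1.16 g H₂O ÷ 18.015 g/mol = 0.1288 mol
mass O = 1.25 − (0.7751 + 0.1298) = 0.3451 g → mol O = 0.3451 ÷ 15.999 = 0.02157 mol
Divide by the smallest (0.02157 mol): C 2.992, H 5.971, O 1.000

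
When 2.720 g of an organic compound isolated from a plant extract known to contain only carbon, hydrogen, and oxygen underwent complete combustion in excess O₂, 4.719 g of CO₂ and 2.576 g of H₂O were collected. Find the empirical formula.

C3H8O2

mol C = 4.719 g CO₂ ÷ 44.009 g/mol = 0.10723 mol
mol H = 2 × 2.576 g H₂O ÷ 18.015 g/mol = 0.28598 mol
mass O = 2.720 − (1.2879 + 0.28827) = 1.1438 g → mol O = 1.1438 ÷ 15.999 = 0.071493 mol
Divide by the smallest (0.071493 mol): C 1.500, H 4.000, O 1.000
Multiplying each by 2 gives whole numbers: C 3.00, H 8.00, O 2.00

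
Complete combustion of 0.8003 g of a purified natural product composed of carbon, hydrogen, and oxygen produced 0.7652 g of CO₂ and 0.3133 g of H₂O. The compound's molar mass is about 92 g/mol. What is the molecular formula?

C2H4O4

mol C = 0.7652 g CO₂ ÷ 44.009 g/mol = 0.017387 mol
mol H = 2 × 0.3133 g H₂O ÷ 18.015 g/mol = 0.034782 mol
mass O = 0.8003 − (0.20884 + 0.035060) = 0.55640 g → mol O = 0.55640 ÷ 15.999 = 0.034777 mol
Divide by the smallest (0.017387 mol): C 1.000, H 2.000, O 2.000
Empirical formula: CH2O2
Empirical-formula mass = 46.02 g/mol; 92 ÷ 46.02 ≈ 2, so the molecular formula is C2H4O4.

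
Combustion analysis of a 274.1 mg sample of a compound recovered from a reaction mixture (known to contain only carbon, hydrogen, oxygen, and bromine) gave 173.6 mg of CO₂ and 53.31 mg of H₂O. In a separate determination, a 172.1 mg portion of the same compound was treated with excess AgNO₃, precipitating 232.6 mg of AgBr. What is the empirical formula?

C2H3BrO2

mol C = 0.1736 g CO₂ ÷ 44.009 g/mol = 0.0039446 mol
mol H = 2 × 0.05331 g H₂O ÷ 18.015 g/mol = 0.0059184 mol
From the AgBr data: mol Br per gram of compound = (0.2326 ÷ 187.772) ÷ 0.1721 = 0.0071978 mol/g, so in the 0.2741 g combustion sample mol Br = 0.0019729 mol
mass O = 0.2741 − (0.047379 + 0.0059657 + 0.15764) = 0.063112 g → mol O = 0.063112 ÷ 15.999 = 0.0039447 mol
Divide by the smallest (0.0019729 mol): C 1.999, H 3.000, Br 1.000, O 1.999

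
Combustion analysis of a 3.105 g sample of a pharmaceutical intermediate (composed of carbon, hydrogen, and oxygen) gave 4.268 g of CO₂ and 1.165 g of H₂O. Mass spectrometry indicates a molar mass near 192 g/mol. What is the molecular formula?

mol C = 4.268 g CO₂ ÷ 44.009 g/mol = 0.096980 mol
mol H = 2 × 1.165 g H₂O ÷ 18.015 g/mol = 0.12934 mol
mass O = 3.105 − (1.1648 + 0.13037) = 1.8098 g → mol O = 1.8098 ÷ 15.999 = 0.11312 mol
Divide by the smallest (0.096980 mol): C 1.000, H 1.334, O 1.166
Multiplying each by 6 gives whole numbers: C 6.00, H 8.00, O 7.00
Empirical formula: C6H8O7
Empirical-formula mass = 192.12 g/mol; 192 ÷ 192.12 ≈ 1, so the molecular formula is C6H8O7.

C6H8O7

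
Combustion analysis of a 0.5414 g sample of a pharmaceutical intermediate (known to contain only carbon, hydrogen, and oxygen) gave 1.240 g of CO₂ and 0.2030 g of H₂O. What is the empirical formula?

mol C = 1.240 g CO₂ ÷ 44.009 g/mol = 0.028176 mol
mol H = 2 × 0.2030 g H₂O ÷ 18.015 g/mol = 0.022537 mol
mass O = 0.5414 − (0.33842 + 0.022717) = 0.18026 g → mol O = 0.18026 ÷ 15.999 = 0.011267 mol
Divide by the smallest (0.011267 mol): C 2.501, H 2.000, O 1.000
Multiplying each by 2 gives whole numbers: C 5.00, H 4.00, O 2.00

C5H4O2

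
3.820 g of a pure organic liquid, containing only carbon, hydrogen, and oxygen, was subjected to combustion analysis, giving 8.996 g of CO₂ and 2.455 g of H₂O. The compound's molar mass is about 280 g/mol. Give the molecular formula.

mol C = 8.996 g CO₂ ÷ 44.009 g/mol = 0.20441 mol
mol H = 2 × 2.455 g H₂O ÷ 18.015 g/mol = 0.27255 mol
mass O = 3.820 − (2.4552 + 0.27473) = 1.0901 g → mol O = 1.0901 ÷ 15.999 = 0.068133 mol
Divide by the smallest (0.068133 mol): C 3.000, H 4.000, O 1.000
Empirical formula: C3H4O
Empirical-formula mass = 56.06 g/mol; 280 ÷ 56.06 ≈ 5, so the molecular formula is C15H20O5.

C15H20O5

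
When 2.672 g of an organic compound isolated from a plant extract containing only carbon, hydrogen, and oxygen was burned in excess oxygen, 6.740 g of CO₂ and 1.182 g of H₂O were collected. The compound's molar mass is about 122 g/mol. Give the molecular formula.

C7H6O2

mol C = 6.740 g CO₂ ÷ 44.009 g/mol = 0.15315 mol
mol H = 2 × 1.182 g H₂O ÷ 18.015 g/mol = 0.13122 mol
mass O = 2.672 − (1.8395 + 0.13227) = 0.70024 g → mol O = 0.70024 ÷ 15.999 = 0.043767 mol
Divide by the smallest (0.043767 mol): C 3.499, H 2.998, O 1.000
Multiplying each by 2 gives whole numbers: C 7.00, H 6.00, O 2.00
Empirical formula: C7H6O2
Empirical-formula mass = 122.12 g/mol; 122 ÷ 122.12 ≈ 1, so the molecular formula is C7H6O2.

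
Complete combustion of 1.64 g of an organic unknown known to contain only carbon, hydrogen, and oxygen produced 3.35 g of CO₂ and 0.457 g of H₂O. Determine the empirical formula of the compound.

mol C = 3.35 g CO₂ ÷ 44.009 g/mol = 0.07612 mol
mol H = 2 × 0.457 g H₂O ÷ 18.015 g/mol = 0.05074 mol
mass O = 1.64 − (0.9143 + 0.05114) = 0.6746 g → mol O = 0.6746 ÷ 15.999 = 0.04216 mol
Divide by the smallest (0.04216 mol): C 1.805, H 1.203, O 1.000
Multiplying each by 5 gives whole numbers: C 9.03, H 6.02, O 5.00

C9H6O5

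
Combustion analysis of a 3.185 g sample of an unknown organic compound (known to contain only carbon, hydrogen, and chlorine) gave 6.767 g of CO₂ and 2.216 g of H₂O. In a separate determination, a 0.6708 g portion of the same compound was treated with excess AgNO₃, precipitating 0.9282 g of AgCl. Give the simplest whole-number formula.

mol C = 6.767 g CO₂ ÷ 44.009 g/mol = 0.15376 mol
mol H = 2 × 2.216 g H₂O ÷ 18.015 g/mol = 0.24602 mol
From the AgCl data: mol Cl per gram of compound = (0.9282 ÷ 143.318) ÷ 0.6708 = 0.0096549 mol/g, so in the 3.185 g combustion sample mol Cl = 0.030751 mol
Divide by the smallest (0.030751 mol): C 5.000, H 8.000, Cl 1.000

C5H8Cl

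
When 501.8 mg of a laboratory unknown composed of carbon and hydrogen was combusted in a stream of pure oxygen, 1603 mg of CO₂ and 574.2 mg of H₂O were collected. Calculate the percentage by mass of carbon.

mol C = 1.603 g CO₂ ÷ 44.009 g/mol = 0.036424 mol
mol H = 2 × 0.5742 g H₂O ÷ 18.015 g/mol = 0.063747 mol
mass % C = 0.43749 g ÷ 0.5018 g × 100%

87.18%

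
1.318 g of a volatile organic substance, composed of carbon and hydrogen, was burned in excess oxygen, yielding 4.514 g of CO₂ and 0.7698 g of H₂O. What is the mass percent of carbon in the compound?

93.47%

mol C = 4.514 g CO₂ ÷ 44.009 g/mol = 0.10257 mol
mol H = 2 × 0.7698 g H₂O ÷ 18.015 g/mol = 0.085462 mol
mass % C = 1.2320 g ÷ 1.318 g × 100%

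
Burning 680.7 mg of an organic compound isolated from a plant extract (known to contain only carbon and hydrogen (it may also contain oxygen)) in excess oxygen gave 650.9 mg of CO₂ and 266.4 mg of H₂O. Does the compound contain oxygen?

yes

mol C = 0.6509 g CO₂ ÷ 44.009 g/mol = 0.014790 mol
mol H = 2 × 0.2664 g H₂O ÷ 18.015 g/mol = 0.029575 mol
C and H account for only 0.20746 g of the 0.6807 g sample; the remaining 0.47324 g must be oxygen.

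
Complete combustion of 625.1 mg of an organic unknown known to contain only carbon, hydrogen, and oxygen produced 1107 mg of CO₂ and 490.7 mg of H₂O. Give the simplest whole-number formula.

mol C = 1.107 g CO₂ ÷ 44.009 g/mol = 0.025154 mol
mol H = 2 × 0.4907 g H₂O ÷ 18.015 g/mol = 0.054477 mol
mass O = 0.6251 − (0.30212 + 0.054913) = 0.26806 g → mol O = 0.26806 ÷ 15.999 = 0.016755 mol
Divide by the smallest (0.016755 mol): C 1.501, H 3.251, O 1.000
Multiplying each by 4 gives whole numbers: C 6.01, H 13.01, O 4.00

C6H13O4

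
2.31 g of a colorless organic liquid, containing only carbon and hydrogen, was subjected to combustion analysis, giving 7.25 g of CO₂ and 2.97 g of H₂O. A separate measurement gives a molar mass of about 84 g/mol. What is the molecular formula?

mol C = 7.25 g CO₂ ÷ 44.009 g/mol = 0.1647 mol
mol H = 2 × 2.97 g H₂O ÷ 18.015 g/mol = 0.3297 mol
Divide by the smallest (0.1647 mol): C 1.000, H 2.002
Empirical formula: CH2
Empirical-formula mass = 14.03 g/mol; 84 ÷ 14.03 ≈ 6, so the molecular formula is C6H12.

C6H12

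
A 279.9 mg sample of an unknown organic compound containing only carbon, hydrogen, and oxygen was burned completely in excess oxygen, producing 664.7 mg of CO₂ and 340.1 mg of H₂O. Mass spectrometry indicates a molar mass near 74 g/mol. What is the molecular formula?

C4H10O

mol C = 0.6647 g CO₂ ÷ 44.009 g/mol = 0.015104 mol
mol H = 2 × 0.3401 g H₂O ÷ 18.015 g/mol = 0.037757 mol
mass O = 0.2799 − (0.18141 + 0.038059) = 0.060430 g → mol O = 0.060430 ÷ 15.999 = 0.0037771 mol
Divide by the smallest (0.0037771 mol): C 3.999, H 9.996, O 1.000
Empirical formula: C4H10O
Empirical-formula mass = 74.12 g/mol; 74 ÷ 74.12 ≈ 1, so the molecular formula is C4H10O.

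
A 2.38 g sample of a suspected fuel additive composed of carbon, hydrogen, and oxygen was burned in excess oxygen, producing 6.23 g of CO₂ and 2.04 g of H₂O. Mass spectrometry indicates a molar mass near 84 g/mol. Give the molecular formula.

mol C = 6.23 g CO₂ ÷ 44.009 g/mol = 0.1416 mol
mol H = 2 × 2.04 g H₂O ÷ 18.015 g/mol = 0.2265 mol
mass O = 2.38 − (1.700 + 0.2283) = 0.4514 g → mol O = 0.4514 ÷ 15.999 = 0.02821 mol
Divide by the smallest (0.02821 mol): C 5.017, H 8.027, O 1.000
Empirical formula: C5H8O
Empirical-formula mass = 84.12 g/mol; 84 ÷ 84.12 ≈ 1, so the molecular formula is C5H8O.

C5H8O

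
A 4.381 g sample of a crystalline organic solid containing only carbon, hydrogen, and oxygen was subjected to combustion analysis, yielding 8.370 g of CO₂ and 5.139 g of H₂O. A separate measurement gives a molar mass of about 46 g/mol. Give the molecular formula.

mol C = 8.370 g CO₂ ÷ 44.009 g/mol = 0.19019 mol
mol H = 2 × 5.139 g H₂O ÷ 18.015 g/mol = 0.57052 mol
mass O = 4.381 − (2.2844 + 0.57509) = 1.5216 g → mol O = 1.5216 ÷ 15.999 = 0.095103 mol
Divide by the smallest (0.095103 mol): C 2.000, H 5.999, O 1.000
Empirical formula: C2H6O
Empirical-formula mass = 46.07 g/mol; 46 ÷ 46.07 ≈ 1, so the molecular formula is C2H6O.

C2H6O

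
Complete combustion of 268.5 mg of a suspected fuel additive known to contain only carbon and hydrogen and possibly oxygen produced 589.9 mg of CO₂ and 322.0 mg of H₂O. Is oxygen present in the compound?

mol C = 0.5899 g CO₂ ÷ 44.009 g/mol = 0.013404 mol
mol H = 2 × 0.3220 g H₂O ÷ 18.015 g/mol = 0.035748 mol
C and H account for only 0.19703 g of the 0.2685 g sample; the remaining 0.071470 g must be oxygen.

yes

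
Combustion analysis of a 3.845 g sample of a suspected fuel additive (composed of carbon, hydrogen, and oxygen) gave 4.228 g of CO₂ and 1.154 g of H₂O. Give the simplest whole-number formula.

C3H4O5

mol C = 4.228 g CO₂ ÷ 44.009 g/mol = 0.096071 mol
mol H = 2 × 1.154 g H₂O ÷ 18.015 g/mol = 0.12812 mol
mass O = 3.845 − (1.1539 + 0.12914) = 2.5619 g → mol O = 2.5619 ÷ 15.999 = 0.16013 mol
Divide by the smallest (0.096071 mol): C 1.000, H 1.334, O 1.667
Multiplying each by 3 gives whole numbers: C 3.00, H 4.00, O 5.00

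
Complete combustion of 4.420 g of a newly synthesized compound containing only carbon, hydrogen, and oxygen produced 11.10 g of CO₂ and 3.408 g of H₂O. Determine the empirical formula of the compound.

C4H6O

mol C = 11.10 g CO₂ ÷ 44.009 g/mol = 0.25222 mol
mol H = 2 × 3.408 g H₂O ÷ 18.015 g/mol = 0.37835 mol
mass O = 4.420 − (3.0294 + 0.38138) = 1.0092 g → mol O = 1.0092 ÷ 15.999 = 0.063079 mol
Divide by the smallest (0.063079 mol): C 3.999, H 5.998, O 1.000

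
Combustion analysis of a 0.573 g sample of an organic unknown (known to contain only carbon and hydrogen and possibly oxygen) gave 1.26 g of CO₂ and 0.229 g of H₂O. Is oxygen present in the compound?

mol C = 1.26 g CO₂ ÷ 44.009 g/mol = 0.02863 mol
mol H = 2 × 0.229 g H₂O ÷ 18.015 g/mol = 0.02542 mol
C and H account for only 0.3695 g of the 0.573 g sample; the remaining 0.2035 g must be oxygen.

yes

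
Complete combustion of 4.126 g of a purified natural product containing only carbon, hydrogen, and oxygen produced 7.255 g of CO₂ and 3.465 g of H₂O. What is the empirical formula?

mol C = 7.255 g CO₂ ÷ 44.009 g/mol = 0.16485 mol
mol H = 2 × 3.465 g H₂O ÷ 18.015 g/mol = 0.38468 mol
mass O = 4.126 − (1.9800 + 0.38776) = 1.7582 g → mol O = 1.7582 ÷ 15.999 = 0.10989 mol
Divide by the smallest (0.10989 mol): C 1.500, H 3.500, O 1.000
Multiplying each by 2 gives whole numbers: C 3.00, H 7.00, O 2.00

C3H7O2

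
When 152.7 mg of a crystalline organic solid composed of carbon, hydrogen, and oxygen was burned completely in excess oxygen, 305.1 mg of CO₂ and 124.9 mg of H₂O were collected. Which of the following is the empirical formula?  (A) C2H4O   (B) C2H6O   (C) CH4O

(A) C2H4O

mol C = 0.3051 g CO₂ ÷ 44.009 g/mol = 0.0069327 mol
mol H = 2 × 0.1249 g H₂O ÷ 18.015 g/mol = 0.013866 mol
mass O = 0.1527 − (0.083268 + 0.013977) = 0.055455 g → mol O = 0.055455 ÷ 15.999 = 0.0034661 mol
Divide by the smallest (0.0034661 mol): C 2.000, H 4.000, O 1.000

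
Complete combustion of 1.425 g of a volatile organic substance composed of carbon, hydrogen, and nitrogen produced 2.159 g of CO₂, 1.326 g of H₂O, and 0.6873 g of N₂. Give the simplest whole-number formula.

CH3N

mol C = 2.159 g CO₂ ÷ 44.009 g/mol = 0.049058 mol
mol H = 2 × 1.326 g H₂O ÷ 18.015 g/mol = 0.14721 mol
mol N = 2 × 0.6873 g N₂ ÷ 28.014 g/mol = 0.049068 mol
Divide by the smallest (0.049058 mol): C 1.000, H 3.001, N 1.000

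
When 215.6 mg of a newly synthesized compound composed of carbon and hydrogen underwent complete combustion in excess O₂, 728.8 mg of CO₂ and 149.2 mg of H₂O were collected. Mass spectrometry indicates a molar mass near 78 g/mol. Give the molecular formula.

mol C = 0.7288 g CO₂ ÷ 44.009 g/mol = 0.016560 mol
mol H = 2 × 0.1492 g H₂O ÷ 18.015 g/mol = 0.016564 mol
Divide by the smallest (0.016560 mol): C 1.000, H 1.000
Empirical formula: CH
Empirical-formula mass = 13.02 g/mol; 78 ÷ 13.02 ≈ 6, so the molecular formula is C6H6.

C6H6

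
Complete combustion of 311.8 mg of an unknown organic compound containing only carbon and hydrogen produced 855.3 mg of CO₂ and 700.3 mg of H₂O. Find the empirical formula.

mol C = 0.8553 g CO₂ ÷ 44.009 g/mol = 0.019435 mol
mol H = 2 × 0.7003 g H₂O ÷ 18.015 g/mol = 0.077746 mol
Divide by the smallest (0.019435 mol): C 1.000, H 4.000

CH4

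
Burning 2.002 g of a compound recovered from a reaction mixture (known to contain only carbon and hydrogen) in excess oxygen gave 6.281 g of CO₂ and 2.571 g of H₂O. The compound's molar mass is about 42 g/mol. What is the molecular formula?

C3H6

mol C = 6.281 g CO₂ ÷ 44.009 g/mol = 0.14272 mol
mol H = 2 × 2.571 g H₂O ÷ 18.015 g/mol = 0.28543 mol
Divide by the smallest (0.14272 mol): C 1.000, H 2.000
Empirical formula: CH2
Empirical-formula mass = 14.03 g/mol; 42 ÷ 14.03 ≈ 3, so the molecular formula is C3H6.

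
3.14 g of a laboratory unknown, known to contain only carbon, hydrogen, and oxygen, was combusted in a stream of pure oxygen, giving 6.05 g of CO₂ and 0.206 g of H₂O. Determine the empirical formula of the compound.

mol C = 6.05 g CO₂ ÷ 44.009 g/mol = 0.1375 mol
mol H = 2 × 0.206 g H₂O ÷ 18.015 g/mol = 0.02287 mol
mass O = 3.14 − (1.651 + 0.02305) = 1.466 g → mol O = 1.466 ÷ 15.999 = 0.09162 mol
Divide by the smallest (0.02287 mol): C 6.011, H 1.000, O 4.006

C6HO4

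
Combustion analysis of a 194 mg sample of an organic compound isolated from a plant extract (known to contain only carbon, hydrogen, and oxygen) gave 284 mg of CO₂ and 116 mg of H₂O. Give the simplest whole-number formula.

mol C = 0.284 g CO₂ ÷ 44.009 g/mol = 0.006453 mol
mol H = 2 × 0.116 g H₂O ÷ 18.015 g/mol = 0.01288 mol
mass O = 0.194 − (0.07751 + 0.01298) = 0.1035 g → mol O = 0.1035 ÷ 15.999 = 0.006470 mol
Divide by the smallest (0.006453 mol): C 1.000, H 1.996, O 1.003

CH2O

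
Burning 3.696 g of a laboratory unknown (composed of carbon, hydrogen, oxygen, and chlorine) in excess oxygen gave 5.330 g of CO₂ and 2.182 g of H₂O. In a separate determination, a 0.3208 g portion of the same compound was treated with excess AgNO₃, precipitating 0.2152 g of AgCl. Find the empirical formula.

mol C = 5.330 g CO₂ ÷ 44.009 g/mol = 0.12111 mol
mol H = 2 × 2.182 g H₂O ÷ 18.015 g/mol = 0.24224 mol
From the AgCl data: mol Cl per gram of compound = (0.2152 ÷ 143.318) ÷ 0.3208 = 0.0046807 mol/g, so in the 3.696 g combustion sample mol Cl = 0.017300 mol
mass O = 3.696 − (1.4547 + 0.24418 + 0.61328) = 1.3839 g → mol O = 1.3839 ÷ 15.999 = 0.086497 mol
Divide by the smallest (0.017300 mol): C 7.001, H 14.003, Cl 1.000, O 5.000

C7H14ClO5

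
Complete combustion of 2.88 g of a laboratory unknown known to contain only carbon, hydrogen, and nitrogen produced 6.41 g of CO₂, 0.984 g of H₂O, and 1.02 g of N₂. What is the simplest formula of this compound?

C4H3N2

mol C = 6.41 g CO₂ ÷ 44.009 g/mol = 0.1457 mol
mol H = 2 × 0.984 g H₂O ÷ 18.015 g/mol = 0.1092 mol
mol N = 2 × 1.02 g N₂ ÷ 28.014 g/mol = 0.07282 mol
Divide by the smallest (0.07282 mol): C 2.000, H 1.500, N 1.000
Multiplying each by 2 gives whole numbers: C 4.00, H 3.00, N 2.00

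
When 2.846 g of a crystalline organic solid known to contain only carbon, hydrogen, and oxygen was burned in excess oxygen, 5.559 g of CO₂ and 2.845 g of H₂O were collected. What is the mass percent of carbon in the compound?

mol C = 5.559 g CO₂ ÷ 44.009 g/mol = 0.12632 mol
mol H = 2 × 2.845 g H₂O ÷ 18.015 g/mol = 0.31585 mol
mass O = 2.846 − (1.5172 + 0.31837) = 1.0105 g → mol O = 1.0105 ÷ 15.999 = 0.063157 mol
mass % C = 1.5172 g ÷ 2.846 g × 100%

53.31%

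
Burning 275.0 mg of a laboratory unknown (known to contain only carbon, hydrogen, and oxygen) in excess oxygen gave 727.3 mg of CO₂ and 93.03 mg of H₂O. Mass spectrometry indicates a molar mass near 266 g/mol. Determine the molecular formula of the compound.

C16H10O4

mol C = 0.7273 g CO₂ ÷ 44.009 g/mol = 0.016526 mol
mol H = 2 × 0.09303 g H₂O ÷ 18.015 g/mol = 0.010328 mol
mass O = 0.2750 − (0.19850 + 0.010411) = 0.066094 g → mol O = 0.066094 ÷ 15.999 = 0.0041311 mol
Divide by the smallest (0.0041311 mol): C 4.000, H 2.500, O 1.000
Multiplying each by 2 gives whole numbers: C 8.00, H 5.00, O 2.00
Empirical formula: C8H5O2
Empirical-formula mass = 133.13 g/mol; 266 ÷ 133.13 ≈ 2, so the molecular formula is C16H10O4.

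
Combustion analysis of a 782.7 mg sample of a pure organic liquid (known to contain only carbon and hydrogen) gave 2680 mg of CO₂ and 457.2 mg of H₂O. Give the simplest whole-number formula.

C6H5

mol C = 2.680 g CO₂ ÷ 44.009 g/mol = 0.060897 mol
mol H = 2 × 0.4572 g H₂O ÷ 18.015 g/mol = 0.050758 mol
Divide by the smallest (0.050758 mol): C 1.200, H 1.000
Multiplying each by 5 gives whole numbers: C 6.00, H 5.00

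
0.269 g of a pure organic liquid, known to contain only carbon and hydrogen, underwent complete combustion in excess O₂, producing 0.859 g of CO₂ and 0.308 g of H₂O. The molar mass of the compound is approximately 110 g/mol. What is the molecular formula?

mol C = 0.859 g CO₂ ÷ 44.009 g/mol = 0.01952 mol
mol H = 2 × 0.308 g H₂O ÷ 18.015 g/mol = 0.03419 mol
Divide by the smallest (0.01952 mol): C 1.000, H 1.752
Multiplying each by 4 gives whole numbers: C 4.00, H 7.01
Empirical formula: C4H7
Empirical-formula mass = 55.10 g/mol; 110 ÷ 55.10 ≈ 2, so the molecular formula is C8H14.

C8H14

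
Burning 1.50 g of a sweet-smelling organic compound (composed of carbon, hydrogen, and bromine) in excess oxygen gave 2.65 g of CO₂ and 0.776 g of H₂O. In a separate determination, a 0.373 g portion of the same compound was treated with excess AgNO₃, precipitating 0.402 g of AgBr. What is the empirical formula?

mol C = 2.65 g CO₂ ÷ 44.009 g/mol = 0.06021 mol
mol H = 2 × 0.776 g H₂O ÷ 18.015 g/mol = 0.08615 mol
From the AgBr data: mol Br per gram of compound = (0.402 ÷ 187.772) ÷ 0.373 = 0.005740 mol/g, so in the 1.50 g combustion sample mol Br = 0.008609 mol
Divide by the smallest (0.008609 mol): C 6.994, H 10.006, Br 1.000

C7H10Br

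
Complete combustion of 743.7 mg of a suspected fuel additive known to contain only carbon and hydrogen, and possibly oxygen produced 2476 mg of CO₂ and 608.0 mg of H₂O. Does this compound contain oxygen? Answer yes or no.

mol C = 2.476 g CO₂ ÷ 44.009 g/mol = 0.056261 mol
mol H = 2 × 0.6080 g H₂O ÷ 18.015 g/mol = 0.067499 mol
C and H together account for 0.74379 g — essentially the entire 0.7437 g sample — so the compound contains no oxygen.

no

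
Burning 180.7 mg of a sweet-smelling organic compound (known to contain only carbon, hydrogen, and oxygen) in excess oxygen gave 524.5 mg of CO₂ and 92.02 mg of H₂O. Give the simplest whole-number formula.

mol C = 0.5245 g CO₂ ÷ 44.009 g/mol = 0.011918 mol
mol H = 2 × 0.09202 g H₂O ÷ 18.015 g/mol = 0.010216 mol
mass O = 0.1807 − (0.14315 + 0.010298) = 0.027255 g → mol O = 0.027255 ÷ 15.999 = 0.0017035 mol
Divide by the smallest (0.0017035 mol): C 6.996, H 5.997, O 1.000

C7H6O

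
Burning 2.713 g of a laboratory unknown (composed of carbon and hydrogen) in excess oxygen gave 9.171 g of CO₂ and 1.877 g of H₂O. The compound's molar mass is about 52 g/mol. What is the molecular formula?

mol C = 9.171 g CO₂ ÷ 44.009 g/mol = 0.20839 mol
mol H = 2 × 1.877 g H₂O ÷ 18.015 g/mol = 0.20838 mol
Divide by the smallest (0.20838 mol): C 1.000, H 1.000
Empirical formula: CH
Empirical-formula mass = 13.02 g/mol; 52 ÷ 13.02 ≈ 4, so the molecular formula is C4H4.

C4H4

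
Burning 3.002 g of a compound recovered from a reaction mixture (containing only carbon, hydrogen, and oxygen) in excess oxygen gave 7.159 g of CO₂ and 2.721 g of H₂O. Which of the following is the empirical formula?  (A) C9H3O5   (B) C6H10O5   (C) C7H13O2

mol C = 7.159 g CO₂ ÷ 44.009 g/mol = 0.16267 mol
mol H = 2 × 2.721 g H₂O ÷ 18.015 g/mol = 0.30208 mol
mass O = 3.002 − (1.9538 + 0.30450) = 0.74366 g → mol O = 0.74366 ÷ 15.999 = 0.046481 mol
Divide by the smallest (0.046481 mol): C 3.500, H 6.499, O 1.000
Multiplying each by 2 gives whole numbers: C 7.00, H 13.00, O 2.00

(C) C7H13O2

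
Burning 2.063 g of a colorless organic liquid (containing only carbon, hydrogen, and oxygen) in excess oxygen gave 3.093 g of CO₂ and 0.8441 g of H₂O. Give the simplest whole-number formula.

mol C = 3.093 g CO₂ ÷ 44.009 g/mol = 0.070281 mol
mol H = 2 × 0.8441 g H₂O ÷ 18.015 g/mol = 0.093711 mol
mass O = 2.063 − (0.84415 + 0.094460) = 1.1244 g → mol O = 1.1244 ÷ 15.999 = 0.070279 mol
Divide by the smallest (0.070279 mol): C 1.000, H 1.333, O 1.000
Multiplying each by 3 gives whole numbers: C 3.00, H 4.00, O 3.00

C3H4O3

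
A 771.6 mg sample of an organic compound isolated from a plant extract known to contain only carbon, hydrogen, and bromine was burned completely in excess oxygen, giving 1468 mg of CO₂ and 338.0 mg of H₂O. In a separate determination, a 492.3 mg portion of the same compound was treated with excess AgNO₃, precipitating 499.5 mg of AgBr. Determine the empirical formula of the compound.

mol C = 1.468 g CO₂ ÷ 44.009 g/mol = 0.033357 mol
mol H = 2 × 0.3380 g H₂O ÷ 18.015 g/mol = 0.037524 mol
From the AgBr data: mol Br per gram of compound = (0.4995 ÷ 187.772) ÷ 0.4923 = 0.0054035 mol/g, so in the 0.7716 g combustion sample mol Br = 0.0041693 mol
Divide by the smallest (0.0041693 mol): C 8.001, H 9.000, Br 1.000

C8H9Br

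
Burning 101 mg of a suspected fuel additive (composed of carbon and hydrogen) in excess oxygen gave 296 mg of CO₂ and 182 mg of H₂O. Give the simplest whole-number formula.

CH3

mol C = 0.296 g CO₂ ÷ 44.009 g/mol = 0.006726 mol
mol H = 2 × 0.182 g H₂O ÷ 18.015 g/mol = 0.02021 mol
Divide by the smallest (0.006726 mol): C 1.000, H 3.004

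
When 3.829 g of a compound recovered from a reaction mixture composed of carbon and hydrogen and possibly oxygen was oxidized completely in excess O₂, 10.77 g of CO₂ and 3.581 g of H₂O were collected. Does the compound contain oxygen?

yes

mol C = 10.77 g CO₂ ÷ 44.009 g/mol = 0.24472 mol
mol H = 2 × 3.581 g H₂O ÷ 18.015 g/mol = 0.39756 mol
C and H account for only 3.3401 g of the 3.829 g sample; the remaining 0.48890 g must be oxygen.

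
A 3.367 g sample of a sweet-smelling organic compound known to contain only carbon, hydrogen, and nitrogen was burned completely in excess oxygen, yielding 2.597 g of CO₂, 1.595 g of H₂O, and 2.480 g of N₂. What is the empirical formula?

CH3N3

mol C = 2.597 g CO₂ ÷ 44.009 g/mol = 0.059011 mol
mol H = 2 × 1.595 g H₂O ÷ 18.015 g/mol = 0.17707 mol
mol N = 2 × 2.480 g N₂ ÷ 28.014 g/mol = 0.17705 mol
Divide by the smallest (0.059011 mol): C 1.000, H 3.001, N 3.000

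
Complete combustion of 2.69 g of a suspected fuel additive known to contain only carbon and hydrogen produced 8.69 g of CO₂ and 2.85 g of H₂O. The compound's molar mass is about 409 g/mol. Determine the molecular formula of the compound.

mol C = 8.69 g CO₂ ÷ 44.009 g/mol = 0.1975 mol
mol H = 2 × 2.85 g H₂O ÷ 18.015 g/mol = 0.3164 mol
Divide by the smallest (0.1975 mol): C 1.000, H 1.602
Multiplying each by 5 gives whole numbers: C 5.00, H 8.01
Empirical formula: C5H8
Empirical-formula mass = 68.12 g/mol; 409 ÷ 68.12 ≈ 6, so the molecular formula is C30H48.

C30H48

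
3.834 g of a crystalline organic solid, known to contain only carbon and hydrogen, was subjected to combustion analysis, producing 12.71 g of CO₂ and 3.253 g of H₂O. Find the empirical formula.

C4H5

mol C = 12.71 g CO₂ ÷ 44.009 g/mol = 0.28880 mol
mol H = 2 × 3.253 g H₂O ÷ 18.015 g/mol = 0.36114 mol
Divide by the smallest (0.28880 mol): C 1.000, H 1.250
Multiplying each by 4 gives whole numbers: C 4.00, H 5.00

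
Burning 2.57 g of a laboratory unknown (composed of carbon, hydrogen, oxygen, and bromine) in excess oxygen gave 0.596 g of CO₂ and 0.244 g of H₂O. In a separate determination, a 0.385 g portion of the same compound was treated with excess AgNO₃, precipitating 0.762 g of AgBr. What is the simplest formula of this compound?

mol C = 0.596 g CO₂ ÷ 44.009 g/mol = 0.01354 mol
mol H = 2 × 0.244 g H₂O ÷ 18.015 g/mol = 0.02709 mol
From the AgBr data: mol Br per gram of compound = (0.762 ÷ 187.772) ÷ 0.385 = 0.01054 mol/g, so in the 2.57 g combustion sample mol Br = 0.02709 mol
mass O = 2.57 − (0.1627 + 0.02731 + 2.165) = 0.2155 g → mol O = 0.2155 ÷ 15.999 = 0.01347 mol
Divide by the smallest (0.01347 mol): C 1.005, H 2.011, Br 2.011, O 1.000

CH2Br2O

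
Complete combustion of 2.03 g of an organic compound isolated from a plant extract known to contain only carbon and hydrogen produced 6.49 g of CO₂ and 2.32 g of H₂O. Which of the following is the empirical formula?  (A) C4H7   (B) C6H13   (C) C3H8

mol C = 6.49 g CO₂ ÷ 44.009 g/mol = 0.1475 mol
mol H = 2 × 2.32 g H₂O ÷ 18.015 g/mol = 0.2576 mol
Divide by the smallest (0.1475 mol): C 1.000, H 1.747
Multiplying each by 4 gives whole numbers: C 4.00, H 6.99

(A) C4H7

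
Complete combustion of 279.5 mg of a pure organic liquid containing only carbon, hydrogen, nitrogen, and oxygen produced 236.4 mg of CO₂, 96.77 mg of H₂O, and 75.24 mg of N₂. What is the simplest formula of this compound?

C2H4N2O3

mol C = 0.2364 g CO₂ ÷ 44.009 g/mol = 0.0053716 mol
mol H = 2 × 0.09677 g H₂O ÷ 18.015 g/mol = 0.010743 mol
mol N = 2 × 0.07524 g N₂ ÷ 28.014 g/mol = 0.0053716 mol
mass O = 0.2795 − (0.064519 + 0.010829 + 0.075240) = 0.12891 g → mol O = 0.12891 ÷ 15.999 = 0.0080575 mol
Divide by the smallest (0.0053716 mol): C 1.000, H 2.000, N 1.000, O 1.500
Multiplying each by 2 gives whole numbers: C 2.00, H 4.00, N 2.00, O 3.00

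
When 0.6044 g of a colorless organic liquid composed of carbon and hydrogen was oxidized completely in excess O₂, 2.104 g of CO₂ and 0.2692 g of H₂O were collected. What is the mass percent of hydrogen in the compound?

mol C = 2.104 g CO₂ ÷ 44.009 g/mol = 0.047808 mol
mol H = 2 × 0.2692 g H₂O ÷ 18.015 g/mol = 0.029886 mol
mass % H = 0.030125 g ÷ 0.6044 g × 100%

4.98%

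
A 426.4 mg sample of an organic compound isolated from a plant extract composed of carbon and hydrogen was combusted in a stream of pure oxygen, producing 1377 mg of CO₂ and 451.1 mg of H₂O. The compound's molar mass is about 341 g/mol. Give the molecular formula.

C25H40

mol C = 1.377 g CO₂ ÷ 44.009 g/mol = 0.031289 mol
mol H = 2 × 0.4511 g H₂O ÷ 18.015 g/mol = 0.050080 mol
Divide by the smallest (0.031289 mol): C 1.000, H 1.601
Multiplying each by 5 gives whole numbers: C 5.00, H 8.00
Empirical formula: C5H8
Empirical-formula mass = 68.12 g/mol; 341 ÷ 68.12 ≈ 5, so the molecular formula is C25H40.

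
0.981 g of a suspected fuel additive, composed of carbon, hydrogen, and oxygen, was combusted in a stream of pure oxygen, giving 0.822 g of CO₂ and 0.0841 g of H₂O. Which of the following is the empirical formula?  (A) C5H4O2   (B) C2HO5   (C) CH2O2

mol C = 0.822 g CO₂ ÷ 44.009 g/mol = 0.01868 mol
mol H = 2 × 0.0841 g H₂O ÷ 18.015 g/mol = 0.009337 mol
mass O = 0.981 − (0.2243 + 0.009411) = 0.7472 g → mol O = 0.7472 ÷ 15.999 = 0.04671 mol
Divide by the smallest (0.009337 mol): C 2.001, H 1.000, O 5.002

(B) C2HO5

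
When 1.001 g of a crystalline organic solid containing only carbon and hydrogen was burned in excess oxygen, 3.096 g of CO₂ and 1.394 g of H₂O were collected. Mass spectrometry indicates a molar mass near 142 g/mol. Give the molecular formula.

C10H22

mol C = 3.096 g CO₂ ÷ 44.009 g/mol = 0.070349 mol
mol H = 2 × 1.394 g H₂O ÷ 18.015 g/mol = 0.15476 mol
Divide by the smallest (0.070349 mol): C 1.000, H 2.200
Multiplying each by 5 gives whole numbers: C 5.00, H 11.00
Empirical formula: C5H11
Empirical-formula mass = 71.14 g/mol; 142 ÷ 71.14 ≈ 2, so the molecular formula is C10H22.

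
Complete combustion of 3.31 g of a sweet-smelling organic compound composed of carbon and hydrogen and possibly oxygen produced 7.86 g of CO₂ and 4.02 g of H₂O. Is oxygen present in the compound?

yes

mol C = 7.86 g CO₂ ÷ 44.009 g/mol = 0.1786 mol
mol H = 2 × 4.02 g H₂O ÷ 18.015 g/mol = 0.4463 mol
C and H account for only 2.595 g of the 3.31 g sample; the remaining 0.7150 g must be oxygen.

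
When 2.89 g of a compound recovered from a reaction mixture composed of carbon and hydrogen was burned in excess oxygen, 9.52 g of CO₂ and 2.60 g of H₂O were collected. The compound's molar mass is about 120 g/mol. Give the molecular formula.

mol C = 9.52 g CO₂ ÷ 44.009 g/mol = 0.2163 mol
mol H = 2 × 2.60 g H₂O ÷ 18.015 g/mol = 0.2886 mol
Divide by the smallest (0.2163 mol): C 1.000, H 1.334
Multiplying each by 3 gives whole numbers: C 3.00, H 4.00
Empirical formula: C3H4
Empirical-formula mass = 40.06 g/mol; 120 ÷ 40.06 ≈ 3, so the molecular formula is C9H12.

C9H12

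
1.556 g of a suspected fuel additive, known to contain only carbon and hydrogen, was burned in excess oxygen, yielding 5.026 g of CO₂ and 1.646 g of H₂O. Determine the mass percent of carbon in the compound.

mol C = 5.026 g CO₂ ÷ 44.009 g/mol = 0.11420 mol
mol H = 2 × 1.646 g H₂O ÷ 18.015 g/mol = 0.18274 mol
mass % C = 1.3717 g ÷ 1.556 g × 100%

88.16%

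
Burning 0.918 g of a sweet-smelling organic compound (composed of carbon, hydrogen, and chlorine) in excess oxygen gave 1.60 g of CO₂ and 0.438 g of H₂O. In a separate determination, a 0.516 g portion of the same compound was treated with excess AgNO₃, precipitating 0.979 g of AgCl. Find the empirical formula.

C3H4Cl

mol C = 1.60 g CO₂ ÷ 44.009 g/mol = 0.03636 mol
mol H = 2 × 0.438 g H₂O ÷ 18.015 g/mol = 0.04863 mol
From the AgCl data: mol Cl per gram of compound = (0.979 ÷ 143.318) ÷ 0.516 = 0.01324 mol/g, so in the 0.918 g combustion sample mol Cl = 0.01215 mol
Divide by the smallest (0.01215 mol): C 2.992, H 4.001, Cl 1.000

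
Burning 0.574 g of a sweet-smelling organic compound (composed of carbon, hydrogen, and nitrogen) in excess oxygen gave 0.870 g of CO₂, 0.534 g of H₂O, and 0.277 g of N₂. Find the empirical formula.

mol C = 0.870 g CO₂ ÷ 44.009 g/mol = 0.01977 mol
mol H = 2 × 0.534 g H₂O ÷ 18.015 g/mol = 0.05928 mol
mol N = 2 × 0.277 g N₂ ÷ 28.014 g/mol = 0.01978 mol
Divide by the smallest (0.01977 mol): C 1.000, H 2.999, N 1.000

CH3N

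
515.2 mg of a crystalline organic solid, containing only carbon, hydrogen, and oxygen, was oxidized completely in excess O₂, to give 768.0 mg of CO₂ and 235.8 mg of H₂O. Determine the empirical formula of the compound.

mol C = 0.7680 g CO₂ ÷ 44.009 g/mol = 0.017451 mol
mol H = 2 × 0.2358 g H₂O ÷ 18.015 g/mol = 0.026178 mol
mass O = 0.5152 − (0.20960 + 0.026388) = 0.27921 g → mol O = 0.27921 ÷ 15.999 = 0.017452 mol
Divide by the smallest (0.017451 mol): C 1.000, H 1.500, O 1.000
Multiplying each by 2 gives whole numbers: C 2.00, H 3.00, O 2.00

C2H3O2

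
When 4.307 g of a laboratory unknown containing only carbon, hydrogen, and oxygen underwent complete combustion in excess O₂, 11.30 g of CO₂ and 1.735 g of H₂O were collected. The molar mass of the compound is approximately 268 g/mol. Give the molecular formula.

C16H12O4

mol C = 11.30 g CO₂ ÷ 44.009 g/mol = 0.25677 mol
mol H = 2 × 1.735 g H₂O ÷ 18.015 g/mol = 0.19262 mol
mass O = 4.307 − (3.0840 + 0.19416) = 1.0288 g → mol O = 1.0288 ÷ 15.999 = 0.064306 mol
Divide by the smallest (0.064306 mol): C 3.993, H 2.995, O 1.000
Empirical formula: C4H3O
Empirical-formula mass = 67.07 g/mol; 268 ÷ 67.07 ≈ 4, so the molecular formula is C16H12O4.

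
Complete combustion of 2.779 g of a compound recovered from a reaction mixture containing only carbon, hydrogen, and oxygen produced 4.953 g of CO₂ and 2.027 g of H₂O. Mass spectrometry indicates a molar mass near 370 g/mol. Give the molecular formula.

mol C = 4.953 g CO₂ ÷ 44.009 g/mol = 0.11255 mol
mol H = 2 × 2.027 g H₂O ÷ 18.015 g/mol = 0.22503 mol
mass O = 2.779 − (1.3518 + 0.22683) = 1.2004 g → mol O = 1.2004 ÷ 15.999 = 0.075029 mol
Divide by the smallest (0.075029 mol): C 1.500, H 2.999, O 1.000
Multiplying each by 2 gives whole numbers: C 3.00, H 6.00, O 2.00
Empirical formula: C3H6O2
Empirical-formula mass = 74.08 g/mol; 370 ÷ 74.08 ≈ 5, so the molecular formula is C15H30O10.

C15H30O10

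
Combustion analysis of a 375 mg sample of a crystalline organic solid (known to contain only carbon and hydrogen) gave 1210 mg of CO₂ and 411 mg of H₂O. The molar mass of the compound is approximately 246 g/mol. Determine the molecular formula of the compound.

mol C = 1.21 g CO₂ ÷ 44.009 g/mol = 0.02749 mol
mol H = 2 × 0.411 g H₂O ÷ 18.015 g/mol = 0.04563 mol
Divide by the smallest (0.02749 mol): C 1.000, H 1.660
Multiplying each by 3 gives whole numbers: C 3.00, H 4.98
Empirical formula: C3H5
Empirical-formula mass = 41.07 g/mol; 246 ÷ 41.07 ≈ 6, so the molecular formula is C18H30.

C18H30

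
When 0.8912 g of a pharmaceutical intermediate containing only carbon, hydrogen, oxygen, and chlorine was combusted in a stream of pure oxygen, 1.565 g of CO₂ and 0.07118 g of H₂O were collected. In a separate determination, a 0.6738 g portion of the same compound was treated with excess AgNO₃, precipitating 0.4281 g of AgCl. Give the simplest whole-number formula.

mol C = 1.565 g CO₂ ÷ 44.009 g/mol = 0.035561 mol
mol H = 2 × 0.07118 g H₂O ÷ 18.015 g/mol = 0.0079023 mol
From the AgCl data: mol Cl per gram of compound = (0.4281 ÷ 143.318) ÷ 0.6738 = 0.0044332 mol/g, so in the 0.8912 g combustion sample mol Cl = 0.0039508 mol
mass O = 0.8912 − (0.42712 + 0.0079655 + 0.14006) = 0.31606 g → mol O = 0.31606 ÷ 15.999 = 0.019755 mol
Divide by the smallest (0.0039508 mol): C 9.001, H 2.000, Cl 1.000, O 5.000

C9H2ClO5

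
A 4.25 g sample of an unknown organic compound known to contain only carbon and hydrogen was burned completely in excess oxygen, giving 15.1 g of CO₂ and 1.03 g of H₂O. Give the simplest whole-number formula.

mol C = 15.1 g CO₂ ÷ 44.009 g/mol = 0.3431 mol
mol H = 2 × 1.03 g H₂O ÷ 18.015 g/mol = 0.1143 mol
Divide by the smallest (0.1143 mol): C 3.001, H 1.000

C3H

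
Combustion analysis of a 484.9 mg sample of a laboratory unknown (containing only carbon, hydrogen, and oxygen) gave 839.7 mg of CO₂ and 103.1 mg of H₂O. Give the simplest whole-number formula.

mol C = 0.8397 g CO₂ ÷ 44.009 g/mol = 0.019080 mol
mol H = 2 × 0.1031 g H₂O ÷ 18.015 g/mol = 0.011446 mol
mass O = 0.4849 − (0.22917 + 0.011538) = 0.24419 g → mol O = 0.24419 ÷ 15.999 = 0.015263 mol
Divide by the smallest (0.011446 mol): C 1.667, H 1.000, O 1.333
Multiplying each by 3 gives whole numbers: C 5.00, H 3.00, O 4.00

C5H3O4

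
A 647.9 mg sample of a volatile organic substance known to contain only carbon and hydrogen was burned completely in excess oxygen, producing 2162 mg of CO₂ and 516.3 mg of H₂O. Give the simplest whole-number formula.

C6H7

mol C = 2.162 g CO₂ ÷ 44.009 g/mol = 0.049126 mol
mol H = 2 × 0.5163 g H₂O ÷ 18.015 g/mol = 0.057319 mol
Divide by the smallest (0.049126 mol): C 1.000, H 1.167
Multiplying each by 6 gives whole numbers: C 6.00, H 7.00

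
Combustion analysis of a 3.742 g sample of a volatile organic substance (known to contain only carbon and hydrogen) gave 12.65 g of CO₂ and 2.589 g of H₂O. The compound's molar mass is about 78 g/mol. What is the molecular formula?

C6H6

mol C = 12.65 g CO₂ ÷ 44.009 g/mol = 0.28744 mol
mol H = 2 × 2.589 g H₂O ÷ 18.015 g/mol = 0.28743 mol
Divide by the smallest (0.28743 mol): C 1.000, H 1.000
Empirical formula: CH
Empirical-formula mass = 13.02 g/mol; 78 ÷ 13.02 ≈ 6, so the molecular formula is C6H6.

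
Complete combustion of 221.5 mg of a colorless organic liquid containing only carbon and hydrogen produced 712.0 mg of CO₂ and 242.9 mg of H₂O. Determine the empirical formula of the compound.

mol C = 0.7120 g CO₂ ÷ 44.009 g/mol = 0.016179 mol
mol H = 2 × 0.2429 g H₂O ÷ 18.015 g/mol = 0.026966 mol
Divide by the smallest (0.016179 mol): C 1.000, H 1.667
Multiplying each by 3 gives whole numbers: C 3.00, H 5.00

C3H5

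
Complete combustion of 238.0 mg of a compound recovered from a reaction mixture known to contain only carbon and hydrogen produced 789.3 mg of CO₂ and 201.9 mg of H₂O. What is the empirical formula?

C4H5

mol C = 0.7893 g CO₂ ÷ 44.009 g/mol = 0.017935 mol
mol H = 2 × 0.2019 g H₂O ÷ 18.015 g/mol = 0.022415 mol
Divide by the smallest (0.017935 mol): C 1.000, H 1.250
Multiplying each by 4 gives whole numbers: C 4.00, H 5.00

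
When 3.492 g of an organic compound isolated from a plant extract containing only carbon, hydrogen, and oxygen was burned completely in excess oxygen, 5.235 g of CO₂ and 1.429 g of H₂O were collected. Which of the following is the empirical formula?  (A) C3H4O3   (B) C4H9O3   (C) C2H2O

mol C = 5.235 g CO₂ ÷ 44.009 g/mol = 0.11895 mol
mol H = 2 × 1.429 g H₂O ÷ 18.015 g/mol = 0.15865 mol
mass O = 3.492 − (1.4287 + 0.15991) = 1.9033 g → mol O = 1.9033 ÷ 15.999 = 0.11897 mol
Divide by the smallest (0.11895 mol): C 1.000, H 1.334, O 1.000
Multiplying each by 3 gives whole numbers: C 3.00, H 4.00, O 3.00

(A) C3H4O3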